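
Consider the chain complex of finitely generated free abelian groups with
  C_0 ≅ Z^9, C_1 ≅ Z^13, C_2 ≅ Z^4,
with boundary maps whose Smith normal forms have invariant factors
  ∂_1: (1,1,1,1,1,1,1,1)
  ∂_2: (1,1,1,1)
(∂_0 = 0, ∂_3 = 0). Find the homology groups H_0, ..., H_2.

H_0: b_0 = 9 − 0 − 8 = 1; torsion from ∂_1 factors > 1: none. So H_0 = Z.
H_1: b_1 = 13 − 8 − 4 = 1; torsion from ∂_2 factors > 1: none. So H_1 = Z.
H_2: b_2 = 4 − 4 − 0 = 0; torsion from ∂_3 factors > 1: none. So H_2 = 0.

H_0 = Z,  H_1 = Z,  H_2 = 0.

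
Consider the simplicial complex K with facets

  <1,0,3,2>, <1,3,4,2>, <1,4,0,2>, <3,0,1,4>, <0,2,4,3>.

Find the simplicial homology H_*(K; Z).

H_0 ≅ Z,  H_1 = 0,  H_2 = 0,  H_3 ≅ Z.

We work with the vertex ordering 0 < 1 < 2 < 3 < 4. The simplices of K, each written with vertices in increasing order, are:

  0-simplices (5): [0], [1], [2], [3], [4]
  1-simplices (10): [0,1], [0,2], [0,3], [0,4], [1,2], [1,3], [1,4], [2,3], [2,4], [3,4]
  2-simplices (10): [0,1,2], [0,1,3], [0,1,4], [0,2,3], [0,2,4], [0,3,4], [1,2,3], [1,2,4], [1,3,4], [2,3,4]
  3-simplices (5): [0,1,2,3], [0,1,2,4], [0,1,3,4], [0,2,3,4], [1,2,3,4]

Hence C_0 ≅ Z^5, C_1 ≅ Z^10, C_2 ≅ Z^10, C_3 ≅ Z^5.

Boundary ∂_1: C_1 → C_0 sends each edge [p,q] (with p < q) to q − p. For instance
  ∂[1,3] = [3] − [1].
The 5×10 boundary matrix has rank 4 and Smith normal form diag(1,1,1,1).

The boundary map ∂_2: C_2 → C_1 sends each 2-simplex [p,q,r] to [q,r] − [p,r] + [p,q]. For instance
  ∂[0,3,4] = [3,4] − [0,4] + [0,3],
  ∂[0,1,2] = [1,2] − [0,2] + [0,1].
The resulting 10×10 matrix has rank 6, and its Smith normal form has invariant factors (1,1,1,1,1,1).

Boundary ∂_3: C_3 → C_2 sends each 3-simplex σ to the alternating sum Σ_i (−1)^i (σ with its i-th vertex removed). For instance
  ∂[0,1,2,4] = [1,2,4] − [0,2,4] + [0,1,4] − [0,1,2],
  ∂[0,1,3,4] = [1,3,4] − [0,3,4] + [0,1,4] − [0,1,3].
As a 10×5 matrix over Z this has rank 4, with invariant factors (1,1,1,1).

Reading off H_k = ker ∂_k / im ∂_{k+1}:

  H_0: rank C_0 − rank ∂_1 = 5 − 4 = 1, and the invariant factors of ∂_1 are all 1, so H_0 ≅ Z.
  H_1: rank ker ∂_1 − rank ∂_2 = (10 − 4) − 6 = 0, and the invariant factors of ∂_2 are all 1, so H_1 ≅ 0.
  H_2: rank ker ∂_2 − rank ∂_3 = (10 − 6) − 4 = 0, and the invariant factors of ∂_3 are all 1, so H_2 ≅ 0.
  H_3: rank ker ∂_3 − rank ∂_4 = (5 − 4) − 0 = 1, and there is no ∂_4, so H_3 ≅ Z.

(K is a triangulation of the 3-sphere S^3.)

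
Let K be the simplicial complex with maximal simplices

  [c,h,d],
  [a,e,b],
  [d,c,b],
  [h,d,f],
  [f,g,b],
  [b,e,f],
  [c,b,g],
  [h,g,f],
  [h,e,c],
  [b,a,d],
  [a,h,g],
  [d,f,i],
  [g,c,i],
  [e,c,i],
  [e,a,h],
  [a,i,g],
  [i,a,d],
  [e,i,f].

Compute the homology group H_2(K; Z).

H_2 = Z.

Fix the vertex order a < b < c < d < e < f < g < h < i and write every simplex with vertices in increasing order. Then dim K = 2 and the simplices of K are:

  0-simplices (9): a, b, c, d, e, f, g, h, i
  1-simplices (27): ab, ad, ae, ag, ah, ai, bc, bd, be, bf, bg, cd, ce, cg, ch, ci, df, dh, di, ef, eh, ei, fg, fh, fi, gh, gi
  2-simplices (18): abd, abe, adi, aeh, agh, agi, bcd, bcg, bef, bfg, cdh, ceh, cei, cgi, dfh, dfi, efi, fgh

so the chain groups are C_0 ≅ Z^9, C_1 ≅ Z^27, C_2 ≅ Z^18.

The boundary map ∂_1: C_1 → C_0 maps an edge to its endpoints' difference, ∂[p,q] = q − p.
As a 9×27 matrix over Z this has rank 8, with invariant factors (1,1,1,1,1,1,1,1).

∂_2: C_2 → C_1 acts by ∂[p,q,r] = [q,r] − [p,r] + [p,q]. For instance
  ∂abd = bd − ad + ab,
  ∂adi = di − ai + ad.
As a 27×18 matrix over Z this has rank 17, with invariant factors (1,1,1,1,1,1,1,1,1,1,1,1,1,1,1,1,1).

From H_k ≅ ker(∂_k) / im(∂_{k+1}) we obtain:

  H_2: rank ker ∂_2 − rank ∂_3 = (18 − 17) − 0 = 1, and there is no ∂_3, so H_2 ≅ Z.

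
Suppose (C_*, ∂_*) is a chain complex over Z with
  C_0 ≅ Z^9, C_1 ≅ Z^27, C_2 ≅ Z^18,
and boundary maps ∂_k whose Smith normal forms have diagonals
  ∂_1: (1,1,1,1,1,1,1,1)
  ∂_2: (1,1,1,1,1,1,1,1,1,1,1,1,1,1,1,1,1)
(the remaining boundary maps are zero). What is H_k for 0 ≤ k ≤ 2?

H_0: b_0 = 9 − 0 − 8 = 1; torsion from ∂_1 factors > 1: none. So H_0 ≅ Z.
H_1: b_1 = 27 − 8 − 17 = 2; torsion from ∂_2 factors > 1: none. So H_1 ≅ Z^2.
H_2: b_2 = 18 − 17 − 0 = 1; torsion from ∂_3 factors > 1: none. So H_2 ≅ Z.

H_0 ≅ Z,  H_1 ≅ Z^2,  H_2 ≅ Z.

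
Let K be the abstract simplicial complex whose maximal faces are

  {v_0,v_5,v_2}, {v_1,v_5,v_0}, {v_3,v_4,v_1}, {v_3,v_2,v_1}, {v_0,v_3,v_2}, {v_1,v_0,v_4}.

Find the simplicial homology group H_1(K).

H_1 ≅ Z.

We work with the vertex ordering v_0 < v_1 < v_2 < v_3 < v_4 < v_5. The simplices of K, each written with vertices in increasing order, are:

  0-simplices (6): [v_0], [v_1], [v_2], [v_3], [v_4], [v_5]
  1-simplices (12): [v_0,v_1], [v_0,v_2], [v_0,v_3], [v_0,v_4], [v_0,v_5], [v_1,v_2], [v_1,v_3], [v_1,v_4], [v_1,v_5], [v_2,v_3], [v_2,v_5], [v_3,v_4]
  2-simplices (6): [v_0,v_1,v_4], [v_0,v_1,v_5], [v_0,v_2,v_3], [v_0,v_2,v_5], [v_1,v_2,v_3], [v_1,v_3,v_4]

giving chain groups C_0 ≅ Z^6, C_1 ≅ Z^12, C_2 ≅ Z^6.

∂_1: C_1 → C_0 is given by ∂[p,q] = [q] − [p].
This gives a 6×12 integer matrix of rank 5; reducing to Smith normal form yields diagonal entries (1,1,1,1,1).

Boundary ∂_2: C_2 → C_1 acts by ∂[p,q,r] = [q,r] − [p,r] + [p,q]. For instance
  ∂[v_0,v_2,v_3] = [v_2,v_3] − [v_0,v_3] + [v_0,v_2],
  ∂[v_1,v_2,v_3] = [v_2,v_3] − [v_1,v_3] + [v_1,v_2].
As a 12×6 matrix over Z this has rank 6, with invariant factors (1,1,1,1,1,1).

Computing H_k = (kernel of ∂_k) / (image of ∂_{k+1}):

  H_1: rank ker ∂_1 − rank ∂_2 = (12 − 5) − 6 = 1, and the invariant factors of ∂_2 are all 1, so H_1 ≅ Z.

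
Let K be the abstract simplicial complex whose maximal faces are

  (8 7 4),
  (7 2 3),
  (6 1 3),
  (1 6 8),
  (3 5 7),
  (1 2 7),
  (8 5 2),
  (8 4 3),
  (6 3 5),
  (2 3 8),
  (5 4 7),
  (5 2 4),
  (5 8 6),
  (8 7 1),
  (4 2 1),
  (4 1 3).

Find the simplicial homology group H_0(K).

We work with the vertex ordering 1 < 2 < 3 < 4 < 5 < 6 < 7 < 8. The simplices of K, each written with vertices in increasing order, are:

  0-simplices (8): [1], [2], [3], [4], [5], [6], [7], [8]
  1-simplices (24): (24 of them)
  2-simplices (16): [1,2,4], [1,2,7], [1,3,4], [1,3,6], [1,6,8], [1,7,8], [2,3,7], [2,3,8], [2,4,5], [2,5,8], [3,4,8], [3,5,6], [3,5,7], [4,5,7], [4,7,8], [5,6,8]

so the chain groups are C_0 ≅ Z^8, C_1 ≅ Z^24, C_2 ≅ Z^16.

∂_1: C_1 → C_0 sends each edge [p,q] (with p < q) to q − p. For instance
  ∂[7,8] = [8] − [7].
As a 8×24 matrix over Z this has rank 7, with invariant factors (1,1,1,1,1,1,1).

The boundary map ∂_2: C_2 → C_1 sends each 2-simplex [p,q,r] to [q,r] − [p,r] + [p,q]. For instance
  ∂[2,3,8] = [3,8] − [2,8] + [2,3],
  ∂[1,7,8] = [7,8] − [1,8] + [1,7].
As a 24×16 matrix over Z this has rank 15, with invariant factors (1,1,1,1,1,1,1,1,1,1,1,1,1,1,1).

Computing H_k = (kernel of ∂_k) / (image of ∂_{k+1}):

  H_0: rank C_0 − rank ∂_1 = 8 − 7 = 1, and the invariant factors of ∂_1 are all 1, so H_0 ≅ Z.

H_0 ≅ Z.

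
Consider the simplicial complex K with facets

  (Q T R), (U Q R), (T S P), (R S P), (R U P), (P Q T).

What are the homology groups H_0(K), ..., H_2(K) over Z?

Take the total order P < Q < R < S < T < U on the vertex set. Then K (dimension 2) consists of the simplices:

  0-simplices (6): P, Q, R, S, T, U
  1-simplices (12): PQ, PR, PS, PT, PU, QR, QT, QU, RS, RT, RU, ST
  2-simplices (6): PQT, PRS, PRU, PST, QRT, QRU

Hence C_0 ≅ Z^6, C_1 ≅ Z^12, C_2 ≅ Z^6.

The boundary map ∂_1: C_1 → C_0 is given by ∂[p,q] = [q] − [p].
As a 6×12 matrix over Z this has rank 5, with invariant factors (1,1,1,1,1).

∂_2: C_2 → C_1 maps a triangle to the signed sum of its edges. For instance
  ∂PQT = QT − PT + PQ,
  ∂QRT = RT − QT + QR.
As a 12×6 matrix over Z this has rank 6, with invariant factors (1,1,1,1,1,1).

From H_k ≅ ker(∂_k) / im(∂_{k+1}) we obtain:

  H_0: rank C_0 − rank ∂_1 = 6 − 5 = 1, and the invariant factors of ∂_1 are all 1, so H_0 ≅ Z.
  H_1: rank ker ∂_1 − rank ∂_2 = (12 − 5) − 6 = 1, and the invariant factors of ∂_2 are all 1, so H_1 ≅ Z.
  H_2: rank ker ∂_2 − rank ∂_3 = (6 − 6) − 0 = 0, and there is no ∂_3, so H_2 ≅ 0.

H_0 = Z,  H_1 = Z,  H_2 = 0.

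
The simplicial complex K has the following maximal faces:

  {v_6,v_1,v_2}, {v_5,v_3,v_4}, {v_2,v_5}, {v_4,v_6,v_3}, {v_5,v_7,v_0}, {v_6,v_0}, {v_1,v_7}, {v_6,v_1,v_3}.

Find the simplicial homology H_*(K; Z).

H_0 ≅ Z,  H_1 ≅ Z^3,  H_2 = 0.

Take the total order v_0 < v_1 < v_2 < v_3 < v_4 < v_5 < v_6 < v_7 on the vertex set. Then K (dimension 2) consists of the simplices:

  0-simplices (8): [v_0], [v_1], [v_2], [v_3], [v_4], [v_5], [v_6], [v_7]
  1-simplices (15): (15 of them)
  2-simplices (5): [v_0,v_5,v_7], [v_1,v_2,v_6], [v_1,v_3,v_6], [v_3,v_4,v_5], [v_3,v_4,v_6]

Hence C_0 ≅ Z^8, C_1 ≅ Z^15, C_2 ≅ Z^5.

Boundary ∂_1: C_1 → C_0 is given by ∂[p,q] = [q] − [p]. For instance
  ∂[v_2,v_5] = [v_5] − [v_2].
The 8×15 boundary matrix has rank 7 and Smith normal form diag(1,1,1,1,1,1,1).

Boundary ∂_2: C_2 → C_1 maps a triangle to the signed sum of its edges. For instance
  ∂[v_0,v_5,v_7] = [v_5,v_7] − [v_0,v_7] + [v_0,v_5],
  ∂[v_3,v_4,v_6] = [v_4,v_6] − [v_3,v_6] + [v_3,v_4].
As a 15×5 matrix over Z this has rank 5, with invariant factors (1,1,1,1,1).

From H_k ≅ ker(∂_k) / im(∂_{k+1}) we obtain:

  H_0: rank C_0 − rank ∂_1 = 8 − 7 = 1, and the invariant factors of ∂_1 are all 1, so H_0 ≅ Z.
  H_1: rank ker ∂_1 − rank ∂_2 = (15 − 7) − 5 = 3, and the invariant factors of ∂_2 are all 1, so H_1 ≅ Z^3.
  H_2: rank ker ∂_2 − rank ∂_3 = (5 − 5) − 0 = 0, and there is no ∂_3, so H_2 ≅ 0.

As a check, the Euler characteristic is 8 − 15 + 5 = -2, which agrees with 1 − 3 + 0 = -2.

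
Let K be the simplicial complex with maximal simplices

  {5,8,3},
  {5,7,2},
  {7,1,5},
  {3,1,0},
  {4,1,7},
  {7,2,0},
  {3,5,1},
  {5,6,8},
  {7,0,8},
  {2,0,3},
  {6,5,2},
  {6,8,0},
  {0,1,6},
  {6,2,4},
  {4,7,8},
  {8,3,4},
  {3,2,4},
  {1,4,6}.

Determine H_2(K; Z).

H_2 ≅ Z.

K has 9 vertices, 27 edges, 18 triangles.
rank ∂_2 = 17, rank ∂_3 = 0 ⇒ b_2 = 18 − 17 − 0 = 1. So H_2 = Z.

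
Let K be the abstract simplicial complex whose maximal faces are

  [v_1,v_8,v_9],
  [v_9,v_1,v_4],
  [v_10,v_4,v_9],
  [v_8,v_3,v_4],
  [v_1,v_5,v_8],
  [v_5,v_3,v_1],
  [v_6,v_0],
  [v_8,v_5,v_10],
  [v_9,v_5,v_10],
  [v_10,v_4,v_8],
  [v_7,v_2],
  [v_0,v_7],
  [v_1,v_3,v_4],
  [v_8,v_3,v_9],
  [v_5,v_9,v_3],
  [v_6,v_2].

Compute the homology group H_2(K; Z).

H_2 = 0.

K has 11 vertices, 22 edges, 12 triangles.
rank ∂_2 = 12, rank ∂_3 = 0 ⇒ b_2 = 12 − 12 − 0 = 0. So H_2 ≅ 0.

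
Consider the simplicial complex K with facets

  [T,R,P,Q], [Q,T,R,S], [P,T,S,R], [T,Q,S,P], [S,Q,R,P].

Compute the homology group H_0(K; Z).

We work with the vertex ordering P < Q < R < S < T. The simplices of K, each written with vertices in increasing order, are:

  0-simplices (5): P, Q, R, S, T
  1-simplices (10): PQ, PR, PS, PT, QR, QS, QT, RS, RT, ST
  2-simplices (10): PQR, PQS, PQT, PRS, PRT, PST, QRS, QRT, QST, RST
  3-simplices (5): PQRS, PQRT, PQST, PRST, QRST

giving chain groups C_0 ≅ Z^5, C_1 ≅ Z^10, C_2 ≅ Z^10, C_3 ≅ Z^5.

∂_1: C_1 → C_0 maps an edge to its endpoints' difference, ∂[p,q] = q − p. For instance
  ∂PT = T − P.
This gives a 5×10 integer matrix of rank 4; reducing to Smith normal form yields diagonal entries (1,1,1,1).

Boundary ∂_2: C_2 → C_1 acts by ∂[p,q,r] = [q,r] − [p,r] + [p,q]. For instance
  ∂PQT = QT − PT + PQ,
  ∂PRT = RT − PT + PR.
As a 10×10 matrix over Z this has rank 6, with invariant factors (1,1,1,1,1,1).

The boundary map ∂_3: C_3 → C_2 sends each 3-simplex σ to the alternating sum Σ_i (−1)^i (σ with its i-th vertex removed). For instance
  ∂PQRT = QRT − PRT + PQT − PQR,
  ∂QRST = RST − QST + QRT − QRS.
As a 10×5 matrix over Z this has rank 4, with invariant factors (1,1,1,1).

Computing H_k = (kernel of ∂_k) / (image of ∂_{k+1}):

  H_0: rank C_0 − rank ∂_1 = 5 − 4 = 1, and the invariant factors of ∂_1 are all 1, so H_0 ≅ Z.

H_0 ≅ Z.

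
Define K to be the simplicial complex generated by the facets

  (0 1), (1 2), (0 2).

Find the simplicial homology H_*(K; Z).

Take the total order 0 < 1 < 2 on the vertex set. Then K (dimension 1) consists of the simplices:

  0-simplices (3): [0], [1], [2]
  1-simplices (3): [0,1], [0,2], [1,2]

giving chain groups C_0 ≅ Z^3, C_1 ≅ Z^3.

∂_1: C_1 → C_0 is given by ∂[p,q] = [q] − [p].
This gives a 3×3 integer matrix of rank 2; reducing to Smith normal form yields diagonal entries (1,1).

Reading off H_k = ker ∂_k / im ∂_{k+1}:

  H_0: rank C_0 − rank ∂_1 = 3 − 2 = 1, and the invariant factors of ∂_1 are all 1, so H_0 ≅ Z.
  H_1: rank ker ∂_1 − rank ∂_2 = (3 − 2) − 0 = 1, and there is no ∂_2, so H_1 ≅ Z.

As a check, the Euler characteristic is 3 − 3 = 0, which agrees with 1 − 1 = 0.
(K is a triangulation of the circle S^1.)

H_0 ≅ Z,  H_1 ≅ Z.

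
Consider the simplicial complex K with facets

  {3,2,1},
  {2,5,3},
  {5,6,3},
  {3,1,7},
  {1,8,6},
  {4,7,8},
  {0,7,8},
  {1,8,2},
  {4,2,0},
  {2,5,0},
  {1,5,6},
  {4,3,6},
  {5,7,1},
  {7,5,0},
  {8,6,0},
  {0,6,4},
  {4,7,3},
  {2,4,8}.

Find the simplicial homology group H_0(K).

K has 9 vertices, 27 edges, 18 triangles.
rank ∂_0 = 0, rank ∂_1 = 8 ⇒ b_0 = 9 − 0 − 8 = 1; all invariant factors of ∂_1 are 1 so no torsion. So H_0 ≅ Z.

H_0 ≅ Z.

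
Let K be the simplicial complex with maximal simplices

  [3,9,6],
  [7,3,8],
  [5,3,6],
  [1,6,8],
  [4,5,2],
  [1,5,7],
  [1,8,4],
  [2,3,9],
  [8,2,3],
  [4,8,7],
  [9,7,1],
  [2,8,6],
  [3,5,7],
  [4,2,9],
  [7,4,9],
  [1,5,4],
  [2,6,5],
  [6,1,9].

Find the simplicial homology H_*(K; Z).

We work with the vertex ordering 1 < 2 < 3 < 4 < 5 < 6 < 7 < 8 < 9. The simplices of K, each written with vertices in increasing order, are:

  0-simplices (9): [1], [2], [3], [4], [5], [6], [7], [8], [9]
  1-simplices (27): (27 of them)
  2-simplices (18): [1,4,5], [1,4,8], [1,5,7], [1,6,8], [1,6,9], [1,7,9], [2,3,8], [2,3,9], [2,4,5], [2,4,9], [2,5,6], [2,6,8], [3,5,6], [3,5,7], [3,6,9], [3,7,8], [4,7,8], [4,7,9]

Hence C_0 ≅ Z^9, C_1 ≅ Z^27, C_2 ≅ Z^18.

The boundary map ∂_1: C_1 → C_0 sends each edge [p,q] (with p < q) to q − p. For instance
  ∂[1,9] = [9] − [1].
The 9×27 boundary matrix has rank 8 and Smith normal form diag(1,1,1,1,1,1,1,1).

The boundary map ∂_2: C_2 → C_1 acts by ∂[p,q,r] = [q,r] − [p,r] + [p,q]. For instance
  ∂[2,5,6] = [5,6] − [2,6] + [2,5],
  ∂[1,7,9] = [7,9] − [1,9] + [1,7].
The resulting 27×18 matrix has rank 18, and its Smith normal form has invariant factors (1,1,1,1,1,1,1,1,1,1,1,1,1,1,1,1,1,2).

From H_k ≅ ker(∂_k) / im(∂_{k+1}) we obtain:

  H_0: rank C_0 − rank ∂_1 = 9 − 8 = 1, and the invariant factors of ∂_1 are all 1, so H_0 = Z.
  H_1: rank ker ∂_1 − rank ∂_2 = (27 − 8) − 18 = 1, and ∂_2 has invariant factor 2 > 1, so H_1 = Z ⊕ Z/2Z.
  H_2: rank ker ∂_2 − rank ∂_3 = (18 − 18) − 0 = 0, and there is no ∂_3, so H_2 = 0.

(K is a triangulation of the Klein bottle.)

H_0 ≅ Z,  H_1 ≅ Z ⊕ Z/2Z,  H_2 = 0.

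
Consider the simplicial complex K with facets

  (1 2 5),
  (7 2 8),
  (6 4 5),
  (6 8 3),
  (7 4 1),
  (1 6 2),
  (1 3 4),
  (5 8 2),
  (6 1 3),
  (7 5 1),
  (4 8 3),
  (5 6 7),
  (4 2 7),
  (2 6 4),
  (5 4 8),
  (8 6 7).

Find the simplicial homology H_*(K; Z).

H_0 ≅ Z,  H_1 ≅ Z^2,  H_2 ≅ Z.

K has 8 vertices, 24 edges, 16 triangles.
rank ∂_0 = 0, rank ∂_1 = 7 ⇒ b_0 = 8 − 0 − 7 = 1; all invariant factors of ∂_1 are 1 so no torsion. So H_0 ≅ Z.
rank ∂_1 = 7, rank ∂_2 = 15 ⇒ b_1 = 24 − 7 − 15 = 2; all invariant factors of ∂_2 are 1 so no torsion. So H_1 ≅ Z^2.
rank ∂_2 = 15, rank ∂_3 = 0 ⇒ b_2 = 16 − 15 − 0 = 1. So H_2 ≅ Z.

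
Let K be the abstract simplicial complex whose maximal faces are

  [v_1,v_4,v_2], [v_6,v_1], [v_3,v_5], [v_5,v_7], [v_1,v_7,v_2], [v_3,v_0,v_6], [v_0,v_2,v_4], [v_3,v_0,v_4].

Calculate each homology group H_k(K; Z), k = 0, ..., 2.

Fix the vertex order v_0 < v_1 < v_2 < v_3 < v_4 < v_5 < v_6 < v_7 and write every simplex with vertices in increasing order. Then dim K = 2 and the simplices of K are:

  0-simplices (8): [v_0], [v_1], [v_2], [v_3], [v_4], [v_5], [v_6], [v_7]
  1-simplices (14): [v_0,v_2], [v_0,v_3], [v_0,v_4], [v_0,v_6], [v_1,v_2], [v_1,v_4], [v_1,v_6], [v_1,v_7], [v_2,v_4], [v_2,v_7], [v_3,v_4], [v_3,v_5], [v_3,v_6], [v_5,v_7]
  2-simplices (5): [v_0,v_2,v_4], [v_0,v_3,v_4], [v_0,v_3,v_6], [v_1,v_2,v_4], [v_1,v_2,v_7]

giving chain groups C_0 ≅ Z^8, C_1 ≅ Z^14, C_2 ≅ Z^5.

The boundary map ∂_1: C_1 → C_0 sends each edge [p,q] (with p < q) to q − p.
As a 8×14 matrix over Z this has rank 7, with invariant factors (1,1,1,1,1,1,1).

The boundary map ∂_2: C_2 → C_1 maps a triangle to the signed sum of its edges. For instance
  ∂[v_1,v_2,v_4] = [v_2,v_4] − [v_1,v_4] + [v_1,v_2],
  ∂[v_0,v_3,v_4] = [v_3,v_4] − [v_0,v_4] + [v_0,v_3].
The resulting 14×5 matrix has rank 5, and its Smith normal form has invariant factors (1,1,1,1,1).

Computing H_k = (kernel of ∂_k) / (image of ∂_{k+1}):

  H_0: rank C_0 − rank ∂_1 = 8 − 7 = 1, and the invariant factors of ∂_1 are all 1, so H_0 ≅ Z.
  H_1: rank ker ∂_1 − rank ∂_2 = (14 − 7) − 5 = 2, and the invariant factors of ∂_2 are all 1, so H_1 ≅ Z^2.
  H_2: rank ker ∂_2 − rank ∂_3 = (5 − 5) − 0 = 0, and there is no ∂_3, so H_2 ≅ 0.

As a check, the Euler characteristic is 8 − 14 + 5 = -1, which agrees with 1 − 2 + 0 = -1.

H_0 ≅ Z,  H_1 ≅ Z^2,  H_2 = 0.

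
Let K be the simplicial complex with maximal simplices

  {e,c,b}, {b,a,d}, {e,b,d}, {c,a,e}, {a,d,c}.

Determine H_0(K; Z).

H_0 = Z.

We work with the vertex ordering a < b < c < d < e. The simplices of K, each written with vertices in increasing order, are:

  0-simplices (5): a, b, c, d, e
  1-simplices (10): ab, ac, ad, ae, bc, bd, be, cd, ce, de
  2-simplices (5): abd, acd, ace, bce, bde

so the chain groups are C_0 ≅ Z^5, C_1 ≅ Z^10, C_2 ≅ Z^5.

∂_1: C_1 → C_0 sends each edge [p,q] (with p < q) to q − p.
The resulting 5×10 matrix has rank 4, and its Smith normal form has invariant factors (1,1,1,1).

The boundary map ∂_2: C_2 → C_1 maps a triangle to the signed sum of its edges. For instance
  ∂acd = cd − ad + ac,
  ∂bde = de − be + bd.
The resulting 10×5 matrix has rank 5, and its Smith normal form has invariant factors (1,1,1,1,1).

Computing H_k = (kernel of ∂_k) / (image of ∂_{k+1}):

  H_0: rank C_0 − rank ∂_1 = 5 − 4 = 1, and the invariant factors of ∂_1 are all 1, so H_0 = Z.

(K is a triangulation of the Möbius band.)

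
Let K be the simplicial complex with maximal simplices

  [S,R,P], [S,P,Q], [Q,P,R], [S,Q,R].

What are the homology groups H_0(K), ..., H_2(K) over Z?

Take the total order P < Q < R < S on the vertex set. Then K (dimension 2) consists of the simplices:

  0-simplices (4): P, Q, R, S
  1-simplices (6): PQ, PR, PS, QR, QS, RS
  2-simplices (4): PQR, PQS, PRS, QRS

giving chain groups C_0 ≅ Z^4, C_1 ≅ Z^6, C_2 ≅ Z^4.

∂_1: C_1 → C_0 sends each edge [p,q] (with p < q) to q − p. For instance
  ∂PR = R − P.
The 4×6 boundary matrix has rank 3 and Smith normal form diag(1,1,1).

Boundary ∂_2: C_2 → C_1 sends each 2-simplex [p,q,r] to [q,r] − [p,r] + [p,q]. For instance
  ∂QRS = RS − QS + QR,
  ∂PQS = QS − PS + PQ.
As a 6×4 matrix over Z this has rank 3, with invariant factors (1,1,1).

From H_k ≅ ker(∂_k) / im(∂_{k+1}) we obtain:

  H_0: rank C_0 − rank ∂_1 = 4 − 3 = 1, and the invariant factors of ∂_1 are all 1, so H_0 ≅ Z.
  H_1: rank ker ∂_1 − rank ∂_2 = (6 − 3) − 3 = 0, and the invariant factors of ∂_2 are all 1, so H_1 ≅ 0.
  H_2: rank ker ∂_2 − rank ∂_3 = (4 − 3) − 0 = 1, and there is no ∂_3, so H_2 ≅ Z.

H_0 ≅ Z,  H_1 = 0,  H_2 ≅ Z.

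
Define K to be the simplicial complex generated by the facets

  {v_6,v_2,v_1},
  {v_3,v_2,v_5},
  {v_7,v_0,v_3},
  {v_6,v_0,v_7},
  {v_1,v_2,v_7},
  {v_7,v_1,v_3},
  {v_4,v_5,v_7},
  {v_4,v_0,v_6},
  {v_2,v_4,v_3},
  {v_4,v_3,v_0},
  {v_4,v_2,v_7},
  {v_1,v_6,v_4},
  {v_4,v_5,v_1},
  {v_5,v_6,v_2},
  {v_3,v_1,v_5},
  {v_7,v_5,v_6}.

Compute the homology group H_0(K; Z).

H_0 = Z.

Order the vertices as v_0 < v_1 < v_2 < v_3 < v_4 < v_5 < v_6 < v_7. Listing each simplex with vertices in this order, K has dimension 2 with simplices:

  0-simplices (8): [v_0], [v_1], [v_2], [v_3], [v_4], [v_5], [v_6], [v_7]
  1-simplices (24): (24 of them)
  2-simplices (16): (16 of them)

so the chain groups are C_0 ≅ Z^8, C_1 ≅ Z^24, C_2 ≅ Z^16.

The boundary map ∂_1: C_1 → C_0 maps an edge to its endpoints' difference, ∂[p,q] = q − p.
The 8×24 boundary matrix has rank 7 and Smith normal form diag(1,1,1,1,1,1,1).

The boundary map ∂_2: C_2 → C_1 acts by ∂[p,q,r] = [q,r] − [p,r] + [p,q]. For instance
  ∂[v_1,v_2,v_7] = [v_2,v_7] − [v_1,v_7] + [v_1,v_2],
  ∂[v_2,v_3,v_4] = [v_3,v_4] − [v_2,v_4] + [v_2,v_3].
The resulting 24×16 matrix has rank 15, and its Smith normal form has invariant factors (1,1,1,1,1,1,1,1,1,1,1,1,1,1,1).

From H_k ≅ ker(∂_k) / im(∂_{k+1}) we obtain:

  H_0: rank C_0 − rank ∂_1 = 8 − 7 = 1, and the invariant factors of ∂_1 are all 1, so H_0 ≅ Z.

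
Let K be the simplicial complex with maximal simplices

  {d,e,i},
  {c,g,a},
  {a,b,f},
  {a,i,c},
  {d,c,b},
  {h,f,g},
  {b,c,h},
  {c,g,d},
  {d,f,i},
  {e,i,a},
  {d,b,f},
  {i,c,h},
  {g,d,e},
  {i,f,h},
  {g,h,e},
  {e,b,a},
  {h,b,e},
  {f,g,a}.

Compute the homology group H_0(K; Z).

H_0 = Z.

K has 9 vertices, 27 edges, 18 triangles.
rank ∂_0 = 0, rank ∂_1 = 8 ⇒ b_0 = 9 − 0 − 8 = 1; all invariant factors of ∂_1 are 1 so no torsion. So H_0 ≅ Z.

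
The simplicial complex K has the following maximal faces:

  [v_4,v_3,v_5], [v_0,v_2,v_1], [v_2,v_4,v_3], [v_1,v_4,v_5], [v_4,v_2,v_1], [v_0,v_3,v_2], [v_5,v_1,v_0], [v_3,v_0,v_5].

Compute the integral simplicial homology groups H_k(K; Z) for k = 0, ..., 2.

H_0 = Z,  H_1 = 0,  H_2 = Z.

We work with the vertex ordering v_0 < v_1 < v_2 < v_3 < v_4 < v_5. The simplices of K, each written with vertices in increasing order, are:

  0-simplices (6): [v_0], [v_1], [v_2], [v_3], [v_4], [v_5]
  1-simplices (12): [v_0,v_1], [v_0,v_2], [v_0,v_3], [v_0,v_5], [v_1,v_2], [v_1,v_4], [v_1,v_5], [v_2,v_3], [v_2,v_4], [v_3,v_4], [v_3,v_5], [v_4,v_5]
  2-simplices (8): [v_0,v_1,v_2], [v_0,v_1,v_5], [v_0,v_2,v_3], [v_0,v_3,v_5], [v_1,v_2,v_4], [v_1,v_4,v_5], [v_2,v_3,v_4], [v_3,v_4,v_5]

Hence C_0 ≅ Z^6, C_1 ≅ Z^12, C_2 ≅ Z^8.

The boundary map ∂_1: C_1 → C_0 is given by ∂[p,q] = [q] − [p]. For instance
  ∂[v_1,v_5] = [v_5] − [v_1].
This gives a 6×12 integer matrix of rank 5; reducing to Smith normal form yields diagonal entries (1,1,1,1,1).

Boundary ∂_2: C_2 → C_1 maps a triangle to the signed sum of its edges. For instance
  ∂[v_0,v_1,v_5] = [v_1,v_5] − [v_0,v_5] + [v_0,v_1],
  ∂[v_1,v_2,v_4] = [v_2,v_4] − [v_1,v_4] + [v_1,v_2].
The resulting 12×8 matrix has rank 7, and its Smith normal form has invariant factors (1,1,1,1,1,1,1).

Computing H_k = (kernel of ∂_k) / (image of ∂_{k+1}):

  H_0: rank C_0 − rank ∂_1 = 6 − 5 = 1, and the invariant factors of ∂_1 are all 1, so H_0 ≅ Z.
  H_1: rank ker ∂_1 − rank ∂_2 = (12 − 5) − 7 = 0, and the invariant factors of ∂_2 are all 1, so H_1 ≅ 0.
  H_2: rank ker ∂_2 − rank ∂_3 = (8 − 7) − 0 = 1, and there is no ∂_3, so H_2 ≅ Z.

As a check, the Euler characteristic is 6 − 12 + 8 = 2, which agrees with 1 − 0 + 1 = 2.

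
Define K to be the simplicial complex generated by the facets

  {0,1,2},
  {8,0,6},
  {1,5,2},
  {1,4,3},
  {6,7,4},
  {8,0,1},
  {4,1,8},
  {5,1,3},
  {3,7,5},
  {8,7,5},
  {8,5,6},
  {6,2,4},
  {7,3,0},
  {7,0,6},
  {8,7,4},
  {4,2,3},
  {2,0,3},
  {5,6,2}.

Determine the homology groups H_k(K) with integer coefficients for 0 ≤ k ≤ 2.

H_0 = Z,  H_1 = Z ⊕ Z/2,  H_2 = 0.

We work with the vertex ordering 0 < 1 < 2 < 3 < 4 < 5 < 6 < 7 < 8. The simplices of K, each written with vertices in increasing order, are:

  0-simplices (9): [0], [1], [2], [3], [4], [5], [6], [7], [8]
  1-simplices (27): (27 of them)
  2-simplices (18): [0,1,2], [0,1,8], [0,2,3], [0,3,7], [0,6,7], [0,6,8], [1,2,5], [1,3,4], [1,3,5], [1,4,8], [2,3,4], [2,4,6], [2,5,6], [3,5,7], [4,6,7], [4,7,8], [5,6,8], [5,7,8]

Hence C_0 ≅ Z^9, C_1 ≅ Z^27, C_2 ≅ Z^18.

The boundary map ∂_1: C_1 → C_0 is given by ∂[p,q] = [q] − [p]. For instance
  ∂[4,7] = [7] − [4].
As a 9×27 matrix over Z this has rank 8, with invariant factors (1,1,1,1,1,1,1,1).

∂_2: C_2 → C_1 acts by ∂[p,q,r] = [q,r] − [p,r] + [p,q]. For instance
  ∂[0,1,2] = [1,2] − [0,2] + [0,1],
  ∂[2,4,6] = [4,6] − [2,6] + [2,4].
The resulting 27×18 matrix has rank 18, and its Smith normal form has invariant factors (1,1,1,1,1,1,1,1,1,1,1,1,1,1,1,1,1,2).

From H_k ≅ ker(∂_k) / im(∂_{k+1}) we obtain:

  H_0: rank C_0 − rank ∂_1 = 9 − 8 = 1, and the invariant factors of ∂_1 are all 1, so H_0 ≅ Z.
  H_1: rank ker ∂_1 − rank ∂_2 = (27 − 8) − 18 = 1, and ∂_2 has invariant factor 2 > 1, so H_1 ≅ Z ⊕ Z/2.
  H_2: rank ker ∂_2 − rank ∂_3 = (18 − 18) − 0 = 0, and there is no ∂_3, so H_2 ≅ 0.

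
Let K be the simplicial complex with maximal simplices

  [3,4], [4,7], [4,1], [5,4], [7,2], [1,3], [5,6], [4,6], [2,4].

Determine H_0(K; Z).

Take the total order 1 < 2 < 3 < 4 < 5 < 6 < 7 on the vertex set. Then K (dimension 1) consists of the simplices:

  0-simplices (7): [1], [2], [3], [4], [5], [6], [7]
  1-simplices (9): [1,3], [1,4], [2,4], [2,7], [3,4], [4,5], [4,6], [4,7], [5,6]

giving chain groups C_0 ≅ Z^7, C_1 ≅ Z^9.

∂_1: C_1 → C_0 sends each edge [p,q] (with p < q) to q − p.
The 7×9 boundary matrix has rank 6 and Smith normal form diag(1,1,1,1,1,1).

Reading off H_k = ker ∂_k / im ∂_{k+1}:

  H_0: rank C_0 − rank ∂_1 = 7 − 6 = 1, and the invariant factors of ∂_1 are all 1, so H_0 ≅ Z.

H_0 ≅ Z.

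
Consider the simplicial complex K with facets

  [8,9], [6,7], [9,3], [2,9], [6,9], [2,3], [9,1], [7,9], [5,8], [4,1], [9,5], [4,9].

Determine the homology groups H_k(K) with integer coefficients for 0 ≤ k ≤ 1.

H_0 = Z,  H_1 = Z^4.

Order the vertices as 1 < 2 < 3 < 4 < 5 < 6 < 7 < 8 < 9. Listing each simplex with vertices in this order, K has dimension 1 with simplices:

  0-simplices (9): [1], [2], [3], [4], [5], [6], [7], [8], [9]
  1-simplices (12): [1,4], [1,9], [2,3], [2,9], [3,9], [4,9], [5,8], [5,9], [6,7], [6,9], [7,9], [8,9]

giving chain groups C_0 ≅ Z^9, C_1 ≅ Z^12.

∂_1: C_1 → C_0 maps an edge to its endpoints' difference, ∂[p,q] = q − p. For instance
  ∂[5,8] = [8] − [5].
This gives a 9×12 integer matrix of rank 8; reducing to Smith normal form yields diagonal entries (1,1,1,1,1,1,1,1).

Now H_k = ker ∂_k / im ∂_{k+1}, so:

  H_0: rank C_0 − rank ∂_1 = 9 − 8 = 1, and the invariant factors of ∂_1 are all 1, so H_0 = Z.
  H_1: rank ker ∂_1 − rank ∂_2 = (12 − 8) − 0 = 4, and there is no ∂_2, so H_1 = Z^4.

As a check, the Euler characteristic is 9 − 12 = -3, which agrees with 1 − 4 = -3.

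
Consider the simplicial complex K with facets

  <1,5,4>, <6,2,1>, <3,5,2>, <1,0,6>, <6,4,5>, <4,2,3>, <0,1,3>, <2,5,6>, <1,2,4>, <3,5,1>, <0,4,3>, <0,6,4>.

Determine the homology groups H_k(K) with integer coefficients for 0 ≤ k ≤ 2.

Take the total order 0 < 1 < 2 < 3 < 4 < 5 < 6 on the vertex set. Then K (dimension 2) consists of the simplices:

  0-simplices (7): [0], [1], [2], [3], [4], [5], [6]
  1-simplices (18): [0,1], [0,3], [0,4], [0,6], [1,2], [1,3], [1,4], [1,5], [1,6], [2,3], [2,4], [2,5], [2,6], [3,4], [3,5], [4,5], [4,6], [5,6]
  2-simplices (12): [0,1,3], [0,1,6], [0,3,4], [0,4,6], [1,2,4], [1,2,6], [1,3,5], [1,4,5], [2,3,4], [2,3,5], [2,5,6], [4,5,6]

giving chain groups C_0 ≅ Z^7, C_1 ≅ Z^18, C_2 ≅ Z^12.

The boundary map ∂_1: C_1 → C_0 maps an edge to its endpoints' difference, ∂[p,q] = q − p.
The resulting 7×18 matrix has rank 6, and its Smith normal form has invariant factors (1,1,1,1,1,1).

Boundary ∂_2: C_2 → C_1 sends each 2-simplex [p,q,r] to [q,r] − [p,r] + [p,q]. For instance
  ∂[1,4,5] = [4,5] − [1,5] + [1,4],
  ∂[0,1,6] = [1,6] − [0,6] + [0,1].
The resulting 18×12 matrix has rank 12, and its Smith normal form has invariant factors (1,1,1,1,1,1,1,1,1,1,1,2).

Reading off H_k = ker ∂_k / im ∂_{k+1}:

  H_0: rank C_0 − rank ∂_1 = 7 − 6 = 1, and the invariant factors of ∂_1 are all 1, so H_0 ≅ Z.
  H_1: rank ker ∂_1 − rank ∂_2 = (18 − 6) − 12 = 0, and ∂_2 has invariant factor 2 > 1, so H_1 ≅ Z/2.
  H_2: rank ker ∂_2 − rank ∂_3 = (12 − 12) − 0 = 0, and there is no ∂_3, so H_2 ≅ 0.

(K is a triangulation of the real projective plane RP^2.)

H_0 = Z,  H_1 = Z/2,  H_2 = 0.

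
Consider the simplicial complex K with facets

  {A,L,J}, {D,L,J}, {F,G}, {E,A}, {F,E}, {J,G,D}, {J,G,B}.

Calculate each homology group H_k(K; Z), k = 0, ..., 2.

H_0 ≅ Z,  H_1 ≅ Z,  H_2 = 0.

We work with the vertex ordering A < B < D < E < F < G < J < L. The simplices of K, each written with vertices in increasing order, are:

  0-simplices (8): A, B, D, E, F, G, J, L
  1-simplices (12): AE, AJ, AL, BG, BJ, DG, DJ, DL, EF, FG, GJ, JL
  2-simplices (4): AJL, BGJ, DGJ, DJL

so the chain groups are C_0 ≅ Z^8, C_1 ≅ Z^12, C_2 ≅ Z^4.

Boundary ∂_1: C_1 → C_0 is given by ∂[p,q] = [q] − [p].
The 8×12 boundary matrix has rank 7 and Smith normal form diag(1,1,1,1,1,1,1).

∂_2: C_2 → C_1 sends each 2-simplex [p,q,r] to [q,r] − [p,r] + [p,q]. For instance
  ∂BGJ = GJ − BJ + BG,
  ∂AJL = JL − AL + AJ.
As a 12×4 matrix over Z this has rank 4, with invariant factors (1,1,1,1).

Reading off H_k = ker ∂_k / im ∂_{k+1}:

  H_0: rank C_0 − rank ∂_1 = 8 − 7 = 1, and the invariant factors of ∂_1 are all 1, so H_0 = Z.
  H_1: rank ker ∂_1 − rank ∂_2 = (12 − 7) − 4 = 1, and the invariant factors of ∂_2 are all 1, so H_1 = Z.
  H_2: rank ker ∂_2 − rank ∂_3 = (4 − 4) − 0 = 0, and there is no ∂_3, so H_2 = 0.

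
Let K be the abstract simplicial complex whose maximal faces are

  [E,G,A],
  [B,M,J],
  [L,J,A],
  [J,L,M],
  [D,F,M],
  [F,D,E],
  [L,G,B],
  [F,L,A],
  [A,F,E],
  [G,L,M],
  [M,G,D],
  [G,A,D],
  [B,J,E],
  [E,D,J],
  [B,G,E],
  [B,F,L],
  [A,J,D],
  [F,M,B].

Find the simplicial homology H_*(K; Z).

H_0 = Z,  H_1 = Z ⊕ Z/2,  H_2 = 0.

Fix the vertex order A < B < D < E < F < G < J < L < M and write every simplex with vertices in increasing order. Then dim K = 2 and the simplices of K are:

  0-simplices (9): A, B, D, E, F, G, J, L, M
  1-simplices (27): AD, AE, AF, AG, AJ, AL, BE, BF, BG, BJ, BL, BM, DE, DF, DG, DJ, DM, EF, EG, EJ, FL, FM, GL, GM, JL, JM, LM
  2-simplices (18): ADG, ADJ, AEF, AEG, AFL, AJL, BEG, BEJ, BFL, BFM, BGL, BJM, DEF, DEJ, DFM, DGM, GLM, JLM

giving chain groups C_0 ≅ Z^9, C_1 ≅ Z^27, C_2 ≅ Z^18.

Boundary ∂_1: C_1 → C_0 sends each edge [p,q] (with p < q) to q − p. For instance
  ∂JM = M − J.
The 9×27 boundary matrix has rank 8 and Smith normal form diag(1,1,1,1,1,1,1,1).

The boundary map ∂_2: C_2 → C_1 maps a triangle to the signed sum of its edges. For instance
  ∂BEJ = EJ − BJ + BE,
  ∂BFL = FL − BL + BF.
As a 27×18 matrix over Z this has rank 18, with invariant factors (1,1,1,1,1,1,1,1,1,1,1,1,1,1,1,1,1,2).

Computing H_k = (kernel of ∂_k) / (image of ∂_{k+1}):

  H_0: rank C_0 − rank ∂_1 = 9 − 8 = 1, and the invariant factors of ∂_1 are all 1, so H_0 = Z.
  H_1: rank ker ∂_1 − rank ∂_2 = (27 − 8) − 18 = 1, and ∂_2 has invariant factor 2 > 1, so H_1 = Z ⊕ Z/2.
  H_2: rank ker ∂_2 − rank ∂_3 = (18 − 18) − 0 = 0, and there is no ∂_3, so H_2 = 0.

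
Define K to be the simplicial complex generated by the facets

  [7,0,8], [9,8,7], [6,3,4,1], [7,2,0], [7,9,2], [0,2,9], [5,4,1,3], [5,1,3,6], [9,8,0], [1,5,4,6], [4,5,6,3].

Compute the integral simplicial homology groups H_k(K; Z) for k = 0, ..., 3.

Order the vertices as 0 < 1 < 2 < 3 < 4 < 5 < 6 < 7 < 8 < 9. Listing each simplex with vertices in this order, K has dimension 3 with simplices:

  0-simplices (10): [0], [1], [2], [3], [4], [5], [6], [7], [8], [9]
  1-simplices (19): [0,2], [0,7], [0,8], [0,9], [1,3], [1,4], [1,5], [1,6], [2,7], [2,9], [3,4], [3,5], [3,6], [4,5], [4,6], [5,6], [7,8], [7,9], [8,9]
  2-simplices (16): [0,2,7], [0,2,9], [0,7,8], [0,8,9], [1,3,4], [1,3,5], [1,3,6], [1,4,5], [1,4,6], [1,5,6], [2,7,9], [3,4,5], [3,4,6], [3,5,6], [4,5,6], [7,8,9]
  3-simplices (5): [1,3,4,5], [1,3,4,6], [1,3,5,6], [1,4,5,6], [3,4,5,6]

so the chain groups are C_0 ≅ Z^10, C_1 ≅ Z^19, C_2 ≅ Z^16, C_3 ≅ Z^5.

∂_1: C_1 → C_0 is given by ∂[p,q] = [q] − [p].
As a 10×19 matrix over Z this has rank 8, with invariant factors (1,1,1,1,1,1,1,1).

Boundary ∂_2: C_2 → C_1 maps a triangle to the signed sum of its edges. For instance
  ∂[1,3,5] = [3,5] − [1,5] + [1,3],
  ∂[1,5,6] = [5,6] − [1,6] + [1,5].
As a 19×16 matrix over Z this has rank 11, with invariant factors (1,1,1,1,1,1,1,1,1,1,1).

The boundary map ∂_3: C_3 → C_2 sends each 3-simplex σ to the alternating sum Σ_i (−1)^i (σ with its i-th vertex removed). For instance
  ∂[1,3,5,6] = [3,5,6] − [1,5,6] + [1,3,6] − [1,3,5],
  ∂[1,3,4,5] = [3,4,5] − [1,4,5] + [1,3,5] − [1,3,4].
This gives a 16×5 integer matrix of rank 4; reducing to Smith normal form yields diagonal entries (1,1,1,1).

Computing H_k = (kernel of ∂_k) / (image of ∂_{k+1}):

  H_0: rank C_0 − rank ∂_1 = 10 − 8 = 2, and the invariant factors of ∂_1 are all 1, so H_0 = Z^2.
  H_1: rank ker ∂_1 − rank ∂_2 = (19 − 8) − 11 = 0, and the invariant factors of ∂_2 are all 1, so H_1 = 0.
  H_2: rank ker ∂_2 − rank ∂_3 = (16 − 11) − 4 = 1, and the invariant factors of ∂_3 are all 1, so H_2 = Z.
  H_3: rank ker ∂_3 − rank ∂_4 = (5 − 4) − 0 = 1, and there is no ∂_4, so H_3 = Z.

As a check, the Euler characteristic is 10 − 19 + 16 − 5 = 2, which agrees with 2 − 0 + 1 − 1 = 2.
(K is a triangulation of the disjoint union of the 2-sphere S^2 and the 3-sphere S^3.)

H_0 ≅ Z^2,  H_1 = 0,  H_2 ≅ Z,  H_3 ≅ Z.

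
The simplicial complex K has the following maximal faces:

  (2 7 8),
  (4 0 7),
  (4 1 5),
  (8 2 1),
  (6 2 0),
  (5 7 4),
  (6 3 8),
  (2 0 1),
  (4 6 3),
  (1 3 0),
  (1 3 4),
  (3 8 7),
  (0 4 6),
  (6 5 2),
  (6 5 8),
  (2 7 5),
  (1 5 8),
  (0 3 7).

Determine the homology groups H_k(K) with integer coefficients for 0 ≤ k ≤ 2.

Order the vertices as 0 < 1 < 2 < 3 < 4 < 5 < 6 < 7 < 8. Listing each simplex with vertices in this order, K has dimension 2 with simplices:

  0-simplices (9): [0], [1], [2], [3], [4], [5], [6], [7], [8]
  1-simplices (27): (27 of them)
  2-simplices (18): [0,1,2], [0,1,3], [0,2,6], [0,3,7], [0,4,6], [0,4,7], [1,2,8], [1,3,4], [1,4,5], [1,5,8], [2,5,6], [2,5,7], [2,7,8], [3,4,6], [3,6,8], [3,7,8], [4,5,7], [5,6,8]

so the chain groups are C_0 ≅ Z^9, C_1 ≅ Z^27, C_2 ≅ Z^18.

Boundary ∂_1: C_1 → C_0 maps an edge to its endpoints' difference, ∂[p,q] = q − p. For instance
  ∂[4,6] = [6] − [4].
This gives a 9×27 integer matrix of rank 8; reducing to Smith normal form yields diagonal entries (1,1,1,1,1,1,1,1).

The boundary map ∂_2: C_2 → C_1 sends each 2-simplex [p,q,r] to [q,r] − [p,r] + [p,q]. For instance
  ∂[1,4,5] = [4,5] − [1,5] + [1,4],
  ∂[5,6,8] = [6,8] − [5,8] + [5,6].
As a 27×18 matrix over Z this has rank 18, with invariant factors (1,1,1,1,1,1,1,1,1,1,1,1,1,1,1,1,1,2).

Reading off H_k = ker ∂_k / im ∂_{k+1}:

  H_0: rank C_0 − rank ∂_1 = 9 − 8 = 1, and the invariant factors of ∂_1 are all 1, so H_0 ≅ Z.
  H_1: rank ker ∂_1 − rank ∂_2 = (27 − 8) − 18 = 1, and ∂_2 has invariant factor 2 > 1, so H_1 ≅ Z ⊕ Z/2Z.
  H_2: rank ker ∂_2 − rank ∂_3 = (18 − 18) − 0 = 0, and there is no ∂_3, so H_2 ≅ 0.

H_0 ≅ Z,  H_1 ≅ Z ⊕ Z/2Z,  H_2 = 0.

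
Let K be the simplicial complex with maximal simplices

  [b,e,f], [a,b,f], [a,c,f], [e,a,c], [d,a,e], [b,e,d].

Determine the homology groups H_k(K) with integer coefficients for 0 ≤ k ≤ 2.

H_0 = Z,  H_1 = Z,  H_2 = 0.

We work with the vertex ordering a < b < c < d < e < f. The simplices of K, each written with vertices in increasing order, are:

  0-simplices (6): a, b, c, d, e, f
  1-simplices (12): ab, ac, ad, ae, af, bd, be, bf, ce, cf, de, ef
  2-simplices (6): abf, ace, acf, ade, bde, bef

Hence C_0 ≅ Z^6, C_1 ≅ Z^12, C_2 ≅ Z^6.

∂_1: C_1 → C_0 sends each edge [p,q] (with p < q) to q − p. For instance
  ∂bf = f − b.
The resulting 6×12 matrix has rank 5, and its Smith normal form has invariant factors (1,1,1,1,1).

The boundary map ∂_2: C_2 → C_1 acts by ∂[p,q,r] = [q,r] − [p,r] + [p,q]. For instance
  ∂acf = cf − af + ac,
  ∂bef = ef − bf + be.
As a 12×6 matrix over Z this has rank 6, with invariant factors (1,1,1,1,1,1).

Computing H_k = (kernel of ∂_k) / (image of ∂_{k+1}):

  H_0: rank C_0 − rank ∂_1 = 6 − 5 = 1, and the invariant factors of ∂_1 are all 1, so H_0 ≅ Z.
  H_1: rank ker ∂_1 − rank ∂_2 = (12 − 5) − 6 = 1, and the invariant factors of ∂_2 are all 1, so H_1 ≅ Z.
  H_2: rank ker ∂_2 − rank ∂_3 = (6 − 6) − 0 = 0, and there is no ∂_3, so H_2 ≅ 0.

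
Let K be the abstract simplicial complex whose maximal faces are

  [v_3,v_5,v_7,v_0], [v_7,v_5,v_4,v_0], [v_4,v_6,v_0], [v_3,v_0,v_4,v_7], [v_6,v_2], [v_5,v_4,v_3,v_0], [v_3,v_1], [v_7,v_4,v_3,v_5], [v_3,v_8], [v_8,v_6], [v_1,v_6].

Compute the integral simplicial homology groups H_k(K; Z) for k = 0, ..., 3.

Take the total order v_0 < v_1 < v_2 < v_3 < v_4 < v_5 < v_6 < v_7 < v_8 on the vertex set. Then K (dimension 3) consists of the simplices:

  0-simplices (9): [v_0], [v_1], [v_2], [v_3], [v_4], [v_5], [v_6], [v_7], [v_8]
  1-simplices (17): (17 of them)
  2-simplices (11): (11 of them)
  3-simplices (5): [v_0,v_3,v_4,v_5], [v_0,v_3,v_4,v_7], [v_0,v_3,v_5,v_7], [v_0,v_4,v_5,v_7], [v_3,v_4,v_5,v_7]

giving chain groups C_0 ≅ Z^9, C_1 ≅ Z^17, C_2 ≅ Z^11, C_3 ≅ Z^5.

The boundary map ∂_1: C_1 → C_0 is given by ∂[p,q] = [q] − [p]. For instance
  ∂[v_4,v_7] = [v_7] − [v_4].
The resulting 9×17 matrix has rank 8, and its Smith normal form has invariant factors (1,1,1,1,1,1,1,1).

Boundary ∂_2: C_2 → C_1 sends each 2-simplex [p,q,r] to [q,r] − [p,r] + [p,q]. For instance
  ∂[v_0,v_4,v_6] = [v_4,v_6] − [v_0,v_6] + [v_0,v_4],
  ∂[v_0,v_3,v_4] = [v_3,v_4] − [v_0,v_4] + [v_0,v_3].
This gives a 17×11 integer matrix of rank 7; reducing to Smith normal form yields diagonal entries (1,1,1,1,1,1,1).

∂_3: C_3 → C_2 sends each 3-simplex σ to the alternating sum Σ_i (−1)^i (σ with its i-th vertex removed). For instance
  ∂[v_0,v_3,v_4,v_5] = [v_3,v_4,v_5] − [v_0,v_4,v_5] + [v_0,v_3,v_5] − [v_0,v_3,v_4],
  ∂[v_0,v_4,v_5,v_7] = [v_4,v_5,v_7] − [v_0,v_5,v_7] + [v_0,v_4,v_7] − [v_0,v_4,v_5].
This gives a 11×5 integer matrix of rank 4; reducing to Smith normal form yields diagonal entries (1,1,1,1).

Now H_k = ker ∂_k / im ∂_{k+1}, so:

  H_0: rank C_0 − rank ∂_1 = 9 − 8 = 1, and the invariant factors of ∂_1 are all 1, so H_0 = Z.
  H_1: rank ker ∂_1 − rank ∂_2 = (17 − 8) − 7 = 2, and the invariant factors of ∂_2 are all 1, so H_1 = Z^2.
  H_2: rank ker ∂_2 − rank ∂_3 = (11 − 7) − 4 = 0, and the invariant factors of ∂_3 are all 1, so H_2 = 0.
  H_3: rank ker ∂_3 − rank ∂_4 = (5 − 4) − 0 = 1, and there is no ∂_4, so H_3 = Z.

H_0 ≅ Z,  H_1 ≅ Z^2,  H_2 = 0,  H_3 ≅ Z.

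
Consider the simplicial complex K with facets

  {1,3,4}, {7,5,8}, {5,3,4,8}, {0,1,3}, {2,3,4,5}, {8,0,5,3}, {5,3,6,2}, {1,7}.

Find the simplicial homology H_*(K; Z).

We work with the vertex ordering 0 < 1 < 2 < 3 < 4 < 5 < 6 < 7 < 8. The simplices of K, each written with vertices in increasing order, are:

  0-simplices (9): [0], [1], [2], [3], [4], [5], [6], [7], [8]
  1-simplices (21): [0,1], [0,3], [0,5], [0,8], [1,3], [1,4], [1,7], [2,3], [2,4], [2,5], [2,6], [3,4], [3,5], [3,6], [3,8], [4,5], [4,8], [5,6], [5,7], [5,8], [7,8]
  2-simplices (16): [0,1,3], [0,3,5], [0,3,8], [0,5,8], [1,3,4], [2,3,4], [2,3,5], [2,3,6], [2,4,5], [2,5,6], [3,4,5], [3,4,8], [3,5,6], [3,5,8], [4,5,8], [5,7,8]
  3-simplices (4): [0,3,5,8], [2,3,4,5], [2,3,5,6], [3,4,5,8]

so the chain groups are C_0 ≅ Z^9, C_1 ≅ Z^21, C_2 ≅ Z^16, C_3 ≅ Z^4.

The boundary map ∂_1: C_1 → C_0 is given by ∂[p,q] = [q] − [p].
The resulting 9×21 matrix has rank 8, and its Smith normal form has invariant factors (1,1,1,1,1,1,1,1).

∂_2: C_2 → C_1 sends each 2-simplex [p,q,r] to [q,r] − [p,r] + [p,q]. For instance
  ∂[2,4,5] = [4,5] − [2,5] + [2,4],
  ∂[3,5,8] = [5,8] − [3,8] + [3,5].
The 21×16 boundary matrix has rank 12 and Smith normal form diag(1,1,1,1,1,1,1,1,1,1,1,1).

The boundary map ∂_3: C_3 → C_2 sends each 3-simplex σ to the alternating sum Σ_i (−1)^i (σ with its i-th vertex removed). For instance
  ∂[3,4,5,8] = [4,5,8] − [3,5,8] + [3,4,8] − [3,4,5],
  ∂[2,3,4,5] = [3,4,5] − [2,4,5] + [2,3,5] − [2,3,4].
The 16×4 boundary matrix has rank 4 and Smith normal form diag(1,1,1,1).

Computing H_k = (kernel of ∂_k) / (image of ∂_{k+1}):

  H_0: rank C_0 − rank ∂_1 = 9 − 8 = 1, and the invariant factors of ∂_1 are all 1, so H_0 = Z.
  H_1: rank ker ∂_1 − rank ∂_2 = (21 − 8) − 12 = 1, and the invariant factors of ∂_2 are all 1, so H_1 = Z.
  H_2: rank ker ∂_2 − rank ∂_3 = (16 − 12) − 4 = 0, and the invariant factors of ∂_3 are all 1, so H_2 = 0.
  H_3: rank ker ∂_3 − rank ∂_4 = (4 − 4) − 0 = 0, and there is no ∂_4, so H_3 = 0.

H_0 ≅ Z,  H_1 ≅ Z,  H_2 = 0,  H_3 = 0.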